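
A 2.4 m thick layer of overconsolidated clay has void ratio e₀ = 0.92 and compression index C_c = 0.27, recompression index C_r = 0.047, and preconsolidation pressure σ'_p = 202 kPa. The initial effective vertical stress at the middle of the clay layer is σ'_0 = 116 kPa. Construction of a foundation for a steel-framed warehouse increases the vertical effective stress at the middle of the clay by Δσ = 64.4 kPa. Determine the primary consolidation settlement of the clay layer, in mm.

Final effective stress: σ'_f = 116 + 64.4 = 180.4 kPa.
σ'_f = 180.4 ≤ σ'_p = 202 kPa, so the clay remains overconsolidated and only the recompression index applies:
S_c = C_r·H/(1+e₀)·log₁₀(σ'_f/σ'_0) = 0.047×2.4/1.92×log₁₀(180.4/116)
    = 0.05875 × 0.19178 = 0.01127 m

S_c ≈ 11.3 mm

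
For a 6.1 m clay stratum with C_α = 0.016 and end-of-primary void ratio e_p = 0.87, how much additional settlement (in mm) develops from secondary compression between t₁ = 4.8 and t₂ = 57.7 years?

Secondary compression: S_s = C_α·H/(1+e_p)·log₁₀(t₂/t₁)
S_s = 0.016×6.1/(1+0.87)×log₁₀(57.7/4.8)
    = 0.05219 × 1.08 = 0.05636 m

S_s ≈ 56.4 mm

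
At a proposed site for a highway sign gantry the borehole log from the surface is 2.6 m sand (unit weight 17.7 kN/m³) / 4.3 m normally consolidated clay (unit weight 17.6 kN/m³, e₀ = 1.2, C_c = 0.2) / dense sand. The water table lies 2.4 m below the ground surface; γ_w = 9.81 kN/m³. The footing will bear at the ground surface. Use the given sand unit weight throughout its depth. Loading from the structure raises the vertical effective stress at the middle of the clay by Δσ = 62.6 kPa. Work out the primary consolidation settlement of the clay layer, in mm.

Mid-depth of clay below the ground surface: z = 2.6 + 4.3/2 = 4.75 m.
Total vertical stress at mid-clay: σ_v = 17.7×2.6 + 17.6×2.15 = 83.86 kPa.
Pore pressure: u = 9.81×(4.75 − 2.4) = 23.054 kPa.
Initial effective stress: σ'_0 = σ_v − u = 83.86 − 23.054 = 60.806 kPa.
Final effective stress: σ'_f = σ'_0 + Δσ = 60.806 + 62.6 = 123.41 kPa.
Normally consolidated clay, so the full stress increment lies on the virgin compression line:
S_c = C_c·H/(1+e₀)·log₁₀(σ'_f/σ'_0) = 0.2×4.3/(1+1.2)×log₁₀(123.41/60.806)
    = 0.39091 × 0.3074 = 0.1202 m

S_c ≈ 120 mm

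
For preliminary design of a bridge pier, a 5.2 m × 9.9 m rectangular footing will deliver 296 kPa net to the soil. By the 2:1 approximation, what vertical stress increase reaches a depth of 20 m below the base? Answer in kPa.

By the 2:1 method the load spreads at 1 horizontal : 2 vertical, so at depth z the loaded area has grown by z in each plan dimension:
Δσ = qBL/((B+z)(L+z)) = 296×5.2×9.9/((5.2+20)(9.9+20)) = 20.224 kPa

Δσ_z ≈ 20.2 kPa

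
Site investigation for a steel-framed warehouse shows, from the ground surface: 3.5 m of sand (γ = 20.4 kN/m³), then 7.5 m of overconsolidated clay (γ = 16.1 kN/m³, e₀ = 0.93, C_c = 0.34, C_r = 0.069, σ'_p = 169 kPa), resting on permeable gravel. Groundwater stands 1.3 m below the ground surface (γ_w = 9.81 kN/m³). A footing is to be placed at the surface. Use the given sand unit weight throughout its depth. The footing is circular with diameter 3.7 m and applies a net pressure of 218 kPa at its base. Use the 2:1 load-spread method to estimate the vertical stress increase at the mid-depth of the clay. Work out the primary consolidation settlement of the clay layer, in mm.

S_c ≈ 34 mm

Mid-depth of clay below the ground surface: z = 3.5 + 7.5/2 = 7.25 m.
Total vertical stress at mid-clay: σ_v = 20.4×3.5 + 16.1×3.75 = 131.78 kPa.
Pore pressure: u = 9.81×(7.25 − 1.3) = 58.37 kPa.
Initial effective stress: σ'_0 = σ_v − u = 131.78 − 58.37 = 73.41 kPa.
Stress increase at mid-clay by the 2:1 spreading method:
Δσ ≈ qD²/(D+z)² = 218×3.7²/(3.7+7.25)² = 24.89 kPa
Final effective stress: σ'_f = 73.41 + 24.89 = 98.3 kPa.
σ'_f = 98.3 ≤ σ'_p = 169 kPa, so the clay remains overconsolidated and only the recompression index applies:
S_c = C_r·H/(1+e₀)·log₁₀(σ'_f/σ'_0) = 0.069×7.5/1.93×log₁₀(98.3/73.41)
    = 0.26813 × 0.1268 = 0.034 m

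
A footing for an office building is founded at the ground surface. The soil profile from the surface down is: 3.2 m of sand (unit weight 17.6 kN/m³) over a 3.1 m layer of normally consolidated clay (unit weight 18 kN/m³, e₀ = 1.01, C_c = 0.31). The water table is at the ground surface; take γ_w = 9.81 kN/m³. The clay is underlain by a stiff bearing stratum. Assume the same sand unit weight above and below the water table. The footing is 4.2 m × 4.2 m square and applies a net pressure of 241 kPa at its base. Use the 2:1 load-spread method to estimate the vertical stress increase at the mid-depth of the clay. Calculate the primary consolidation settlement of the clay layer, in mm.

S_c ≈ 183 mm

Mid-depth of clay below the ground surface: z = 3.2 + 3.1/2 = 4.75 m.
Total vertical stress at mid-clay: σ_v = 17.6×3.2 + 18×1.55 = 84.22 kPa.
Pore pressure: u = 9.81×(4.75 − 0) = 46.598 kPa.
Initial effective stress: σ'_0 = σ_v − u = 84.22 − 46.598 = 37.622 kPa.
Stress increase at mid-clay by the 2:1 spreading method:
Δσ = qBL/((B+z)(L+z)) = 241×4.2×4.2/((4.2+4.75)(4.2+4.75)) = 53.073 kPa
Final effective stress: σ'_f = σ'_0 + Δσ = 37.622 + 53.073 = 90.695 kPa.
Normally consolidated clay, so the full stress increment lies on the virgin compression line:
S_c = C_c·H/(1+e₀)·log₁₀(σ'_f/σ'_0) = 0.31×3.1/(1+1.01)×log₁₀(90.695/37.622)
    = 0.47811 × 0.38214 = 0.1827 m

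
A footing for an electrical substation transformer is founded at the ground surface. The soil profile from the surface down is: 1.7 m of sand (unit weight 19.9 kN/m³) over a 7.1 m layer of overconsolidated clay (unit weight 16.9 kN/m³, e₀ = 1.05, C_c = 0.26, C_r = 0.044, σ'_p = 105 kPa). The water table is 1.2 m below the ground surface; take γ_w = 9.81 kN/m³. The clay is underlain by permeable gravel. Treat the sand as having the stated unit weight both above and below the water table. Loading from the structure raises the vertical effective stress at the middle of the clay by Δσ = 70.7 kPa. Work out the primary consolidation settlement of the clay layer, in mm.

Mid-depth of clay below the ground surface: z = 1.7 + 7.1/2 = 5.25 m.
Total vertical stress at mid-clay: σ_v = 19.9×1.7 + 16.9×3.55 = 93.825 kPa.
Pore pressure: u = 9.81×(5.25 − 1.2) = 39.73 kPa.
Initial effective stress: σ'_0 = σ_v − u = 93.825 − 39.73 = 54.095 kPa.
Final effective stress: σ'_f = 54.095 + 70.7 = 124.8 kPa.
σ'_f = 124.8 > σ'_p = 105 kPa, so the stress path crosses the preconsolidation pressure — recompression up to σ'_p, then virgin compression beyond:
S_c = H/(1+e₀)·[C_r·log₁₀(σ'_p/σ'_0) + C_c·log₁₀(σ'_f/σ'_p)]
    = 7.1/2.05 × [0.044×log₁₀(105/54.095) + 0.26×log₁₀(124.8/105)]
    = 3.4634 × [0.012673 + 0.019507] = 0.1115 m

S_c ≈ 111 mm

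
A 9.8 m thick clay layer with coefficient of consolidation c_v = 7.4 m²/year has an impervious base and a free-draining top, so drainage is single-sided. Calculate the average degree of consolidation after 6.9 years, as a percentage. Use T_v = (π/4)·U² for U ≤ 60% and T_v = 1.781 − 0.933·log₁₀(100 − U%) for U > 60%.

Drainage path length: H_d = H = 9.8 m (single drainage).
T_v = c_v·t/H_d² = 7.4×6.9/9.8² = 0.53165.
T_v = 0.53165 corresponds to the U > 60% branch:
U = 1 − 10^((1.781 − T_v)/0.933)/100 = 0.7817

U ≈ 78.2 %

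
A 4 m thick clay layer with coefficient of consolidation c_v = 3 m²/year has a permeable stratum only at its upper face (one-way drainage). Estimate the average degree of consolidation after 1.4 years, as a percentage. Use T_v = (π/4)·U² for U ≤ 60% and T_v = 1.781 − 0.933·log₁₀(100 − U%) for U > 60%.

U ≈ 57.8 %

Drainage path length: H_d = H = 4 m (single drainage).
T_v = c_v·t/H_d² = 3×1.4/4² = 0.2625.
T_v = 0.2625 corresponds to the U ≤ 60% branch:
U = √(4T_v/π) = 0.5781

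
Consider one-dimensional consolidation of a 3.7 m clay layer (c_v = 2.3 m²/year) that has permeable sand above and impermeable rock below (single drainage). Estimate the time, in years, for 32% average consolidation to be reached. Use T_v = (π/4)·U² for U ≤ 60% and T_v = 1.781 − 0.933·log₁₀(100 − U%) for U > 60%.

Drainage path length: H_d = H = 3.7 m (single drainage).
U ≤ 60%: T_v = (π/4)·U² = (π/4)×0.32² = 0.080425.
t = T_v·H_d²/c_v = 0.080425×3.7²/2.3 = 0.4787 years.

t ≈ 0.479 years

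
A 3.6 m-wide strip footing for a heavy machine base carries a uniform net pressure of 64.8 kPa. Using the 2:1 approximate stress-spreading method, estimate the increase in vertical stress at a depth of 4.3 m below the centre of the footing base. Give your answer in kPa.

By the 2:1 method the load spreads at 1 horizontal : 2 vertical, so at depth z the loaded area has grown by z in each plan dimension:
Δσ = qB/(B+z) = 64.8×3.6/(3.6+4.3) = 29.529 kPa

Δσ_z ≈ 29.5 kPa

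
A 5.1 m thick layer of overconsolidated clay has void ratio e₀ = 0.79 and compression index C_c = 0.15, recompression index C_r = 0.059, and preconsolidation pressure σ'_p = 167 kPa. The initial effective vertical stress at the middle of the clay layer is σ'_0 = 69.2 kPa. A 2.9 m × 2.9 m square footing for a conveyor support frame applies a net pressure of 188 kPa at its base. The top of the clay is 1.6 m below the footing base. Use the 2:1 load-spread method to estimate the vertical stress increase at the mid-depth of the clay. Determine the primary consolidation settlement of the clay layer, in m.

S_c ≈ 0.0276 m

Mid-depth of clay below the footing base: z = 1.6 + 5.1/2 = 4.15 m.
Stress increase at mid-clay by the 2:1 spreading method:
Δσ = qBL/((B+z)(L+z)) = 188×2.9×2.9/((2.9+4.15)(2.9+4.15)) = 31.811 kPa
Final effective stress: σ'_f = 69.2 + 31.811 = 101.01 kPa.
σ'_f = 101.01 ≤ σ'_p = 167 kPa, so the clay remains overconsolidated and only the recompression index applies:
S_c = C_r·H/(1+e₀)·log₁₀(σ'_f/σ'_0) = 0.059×5.1/1.79×log₁₀(101.01/69.2)
    = 0.1681 × 0.16426 = 0.02761 m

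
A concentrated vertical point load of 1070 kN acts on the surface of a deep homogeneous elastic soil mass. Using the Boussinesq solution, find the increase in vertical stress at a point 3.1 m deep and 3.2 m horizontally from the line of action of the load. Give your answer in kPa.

Δσ_z ≈ 8.67 kPa

Boussinesq vertical stress below a point load on an elastic half-space:
Δσ_z = 3P/(2πz²) · [1 + (r/z)²]^(−5/2)
r/z = 3.2/3.1 = 1.0323; [1+(r/z)²]^(−5/2) = 0.16308.
Δσ_z = 3×1070/(2π×3.1²) × 0.16308 = 53.162 × 0.16308 = 8.67 kPa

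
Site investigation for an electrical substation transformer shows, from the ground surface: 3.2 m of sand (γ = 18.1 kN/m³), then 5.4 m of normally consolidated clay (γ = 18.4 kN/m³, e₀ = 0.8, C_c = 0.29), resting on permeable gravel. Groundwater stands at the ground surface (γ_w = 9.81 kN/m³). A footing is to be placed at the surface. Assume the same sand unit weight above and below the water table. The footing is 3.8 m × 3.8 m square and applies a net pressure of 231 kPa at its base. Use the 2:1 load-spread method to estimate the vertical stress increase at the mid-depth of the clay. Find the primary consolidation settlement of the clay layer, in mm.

S_c ≈ 203 mm

Mid-depth of clay below the ground surface: z = 3.2 + 5.4/2 = 5.9 m.
Total vertical stress at mid-clay: σ_v = 18.1×3.2 + 18.4×2.7 = 107.6 kPa.
Pore pressure: u = 9.81×(5.9 − 0) = 57.879 kPa.
Initial effective stress: σ'_0 = σ_v − u = 107.6 − 57.879 = 49.721 kPa.
Stress increase at mid-clay by the 2:1 spreading method:
Δσ = qBL/((B+z)(L+z)) = 231×3.8×3.8/((3.8+5.9)(3.8+5.9)) = 35.452 kPa
Final effective stress: σ'_f = σ'_0 + Δσ = 49.721 + 35.452 = 85.173 kPa.
Normally consolidated clay, so the full stress increment lies on the virgin compression line:
S_c = C_c·H/(1+e₀)·log₁₀(σ'_f/σ'_0) = 0.29×5.4/(1+0.8)×log₁₀(85.173/49.721)
    = 0.87 × 0.23376 = 0.2034 m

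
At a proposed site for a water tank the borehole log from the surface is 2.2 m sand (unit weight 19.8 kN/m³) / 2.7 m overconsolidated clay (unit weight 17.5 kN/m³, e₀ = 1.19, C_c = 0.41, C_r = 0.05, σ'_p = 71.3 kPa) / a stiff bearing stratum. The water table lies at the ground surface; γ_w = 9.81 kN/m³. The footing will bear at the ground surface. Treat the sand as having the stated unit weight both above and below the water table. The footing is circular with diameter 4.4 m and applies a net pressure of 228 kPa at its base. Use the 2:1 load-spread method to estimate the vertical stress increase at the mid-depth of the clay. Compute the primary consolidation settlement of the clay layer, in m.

S_c ≈ 0.1 m

Mid-depth of clay below the ground surface: z = 2.2 + 2.7/2 = 3.55 m.
Total vertical stress at mid-clay: σ_v = 19.8×2.2 + 17.5×1.35 = 67.185 kPa.
Pore pressure: u = 9.81×(3.55 − 0) = 34.825 kPa.
Initial effective stress: σ'_0 = σ_v − u = 67.185 − 34.825 = 32.36 kPa.
Stress increase at mid-clay by the 2:1 spreading method:
Δσ ≈ qD²/(D+z)² = 228×4.4²/(4.4+3.55)² = 69.84 kPa
Final effective stress: σ'_f = 32.36 + 69.84 = 102.2 kPa.
σ'_f = 102.2 > σ'_p = 71.3 kPa, so the stress path crosses the preconsolidation pressure — recompression up to σ'_p, then virgin compression beyond:
S_c = H/(1+e₀)·[C_r·log₁₀(σ'_p/σ'_0) + C_c·log₁₀(σ'_f/σ'_p)]
    = 2.7/2.19 × [0.05×log₁₀(71.3/32.36) + 0.41×log₁₀(102.2/71.3)]
    = 1.2329 × [0.017154 + 0.064108] = 0.1002 m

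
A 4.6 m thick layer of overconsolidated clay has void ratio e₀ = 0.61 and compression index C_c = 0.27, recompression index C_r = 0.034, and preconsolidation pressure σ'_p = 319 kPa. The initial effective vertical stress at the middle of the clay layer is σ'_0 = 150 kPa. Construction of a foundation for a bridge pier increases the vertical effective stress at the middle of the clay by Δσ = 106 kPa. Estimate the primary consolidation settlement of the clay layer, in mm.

S_c ≈ 22.6 mm

Final effective stress: σ'_f = 150 + 106 = 256 kPa.
σ'_f = 256 ≤ σ'_p = 319 kPa, so the clay remains overconsolidated and only the recompression index applies:
S_c = C_r·H/(1+e₀)·log₁₀(σ'_f/σ'_0) = 0.034×4.6/1.61×log₁₀(256/150)
    = 0.097141 × 0.23215 = 0.02255 m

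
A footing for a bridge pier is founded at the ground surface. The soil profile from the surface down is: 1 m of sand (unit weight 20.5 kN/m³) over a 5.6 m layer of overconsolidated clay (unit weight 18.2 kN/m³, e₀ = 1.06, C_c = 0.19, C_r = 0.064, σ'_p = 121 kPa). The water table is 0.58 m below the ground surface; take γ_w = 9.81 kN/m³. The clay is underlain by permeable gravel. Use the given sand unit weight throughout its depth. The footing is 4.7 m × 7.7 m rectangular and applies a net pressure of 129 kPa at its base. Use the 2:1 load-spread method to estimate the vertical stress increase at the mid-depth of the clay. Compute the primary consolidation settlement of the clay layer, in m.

S_c ≈ 0.0595 m

Mid-depth of clay below the ground surface: z = 1 + 5.6/2 = 3.8 m.
Total vertical stress at mid-clay: σ_v = 20.5×1 + 18.2×2.8 = 71.46 kPa.
Pore pressure: u = 9.81×(3.8 − 0.58) = 31.588 kPa.
Initial effective stress: σ'_0 = σ_v − u = 71.46 − 31.588 = 39.872 kPa.
Stress increase at mid-clay by the 2:1 spreading method:
Δσ = qBL/((B+z)(L+z)) = 129×4.7×7.7/((4.7+3.8)(7.7+3.8)) = 47.76 kPa
Final effective stress: σ'_f = 39.872 + 47.76 = 87.632 kPa.
σ'_f = 87.632 ≤ σ'_p = 121 kPa, so the clay remains overconsolidated and only the recompression index applies:
S_c = C_r·H/(1+e₀)·log₁₀(σ'_f/σ'_0) = 0.064×5.6/2.06×log₁₀(87.632/39.872)
    = 0.17398 × 0.34199 = 0.0595 m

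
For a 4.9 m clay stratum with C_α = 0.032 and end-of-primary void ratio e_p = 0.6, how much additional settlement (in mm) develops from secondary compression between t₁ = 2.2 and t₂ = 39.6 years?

Secondary compression: S_s = C_α·H/(1+e_p)·log₁₀(t₂/t₁)
S_s = 0.032×4.9/(1+0.6)×log₁₀(39.6/2.2)
    = 0.098 × 1.255 = 0.123 m

S_s ≈ 123 mm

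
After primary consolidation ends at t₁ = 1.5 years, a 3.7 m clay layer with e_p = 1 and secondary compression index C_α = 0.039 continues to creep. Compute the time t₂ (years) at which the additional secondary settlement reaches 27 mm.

S_s = C_α·H/(1+e_p)·log₁₀(t₂/t₁) ⇒ log₁₀(t₂/t₁) = S_s·(1+e_p)/(C_α·H).
log₁₀(t₂/t₁) = 0.027 × (1+1) / (0.039×3.7) = 0.3742
t₂ = t₁ × 10^0.3742 = 1.5 × 2.367 = 3.551 years

t₂ ≈ 3.55 years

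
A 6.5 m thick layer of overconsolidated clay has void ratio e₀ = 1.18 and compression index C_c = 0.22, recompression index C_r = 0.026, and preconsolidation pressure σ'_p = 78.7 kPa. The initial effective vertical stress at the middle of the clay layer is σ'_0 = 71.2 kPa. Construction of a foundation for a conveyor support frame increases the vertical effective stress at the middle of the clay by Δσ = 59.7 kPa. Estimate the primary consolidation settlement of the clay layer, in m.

Final effective stress: σ'_f = 71.2 + 59.7 = 130.9 kPa.
σ'_f = 130.9 > σ'_p = 78.7 kPa, so the stress path crosses the preconsolidation pressure — recompression up to σ'_p, then virgin compression beyond:
S_c = H/(1+e₀)·[C_r·log₁₀(σ'_p/σ'_0) + C_c·log₁₀(σ'_f/σ'_p)]
    = 6.5/2.18 × [0.026×log₁₀(78.7/71.2) + 0.22×log₁₀(130.9/78.7)]
    = 2.9817 × [0.0011309 + 0.048612] = 0.1483 m

S_c ≈ 0.148 m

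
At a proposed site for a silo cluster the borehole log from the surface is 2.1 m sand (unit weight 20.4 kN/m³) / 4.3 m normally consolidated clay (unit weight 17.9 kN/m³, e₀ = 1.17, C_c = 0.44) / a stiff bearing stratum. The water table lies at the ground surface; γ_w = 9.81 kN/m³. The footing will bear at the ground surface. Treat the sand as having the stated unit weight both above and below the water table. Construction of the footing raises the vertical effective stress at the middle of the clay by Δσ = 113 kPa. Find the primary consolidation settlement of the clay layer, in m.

Mid-depth of clay below the ground surface: z = 2.1 + 4.3/2 = 4.25 m.
Total vertical stress at mid-clay: σ_v = 20.4×2.1 + 17.9×2.15 = 81.325 kPa.
Pore pressure: u = 9.81×(4.25 − 0) = 41.693 kPa.
Initial effective stress: σ'_0 = σ_v − u = 81.325 − 41.693 = 39.632 kPa.
Final effective stress: σ'_f = σ'_0 + Δσ = 39.632 + 113 = 152.63 kPa.
Normally consolidated clay, so the full stress increment lies on the virgin compression line:
S_c = C_c·H/(1+e₀)·log₁₀(σ'_f/σ'_0) = 0.44×4.3/(1+1.17)×log₁₀(152.63/39.632)
    = 0.87189 × 0.58559 = 0.5106 m

S_c ≈ 0.511 m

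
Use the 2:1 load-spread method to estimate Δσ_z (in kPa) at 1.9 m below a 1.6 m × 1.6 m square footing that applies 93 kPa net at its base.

By the 2:1 method the load spreads at 1 horizontal : 2 vertical, so at depth z the loaded area has grown by z in each plan dimension:
Δσ = qBL/((B+z)(L+z)) = 93×1.6×1.6/((1.6+1.9)(1.6+1.9)) = 19.435 kPa

Δσ_z ≈ 19.4 kPa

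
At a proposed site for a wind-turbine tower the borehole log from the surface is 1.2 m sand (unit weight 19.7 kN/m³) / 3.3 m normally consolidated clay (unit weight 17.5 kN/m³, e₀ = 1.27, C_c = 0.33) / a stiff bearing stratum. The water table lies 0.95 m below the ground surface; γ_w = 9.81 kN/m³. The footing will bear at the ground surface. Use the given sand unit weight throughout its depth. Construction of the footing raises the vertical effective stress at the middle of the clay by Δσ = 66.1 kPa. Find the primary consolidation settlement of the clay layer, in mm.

Mid-depth of clay below the ground surface: z = 1.2 + 3.3/2 = 2.85 m.
Total vertical stress at mid-clay: σ_v = 19.7×1.2 + 17.5×1.65 = 52.515 kPa.
Pore pressure: u = 9.81×(2.85 − 0.95) = 18.639 kPa.
Initial effective stress: σ'_0 = σ_v − u = 52.515 − 18.639 = 33.876 kPa.
Final effective stress: σ'_f = σ'_0 + Δσ = 33.876 + 66.1 = 99.976 kPa.
Normally consolidated clay, so the full stress increment lies on the virgin compression line:
S_c = C_c·H/(1+e₀)·log₁₀(σ'_f/σ'_0) = 0.33×3.3/(1+1.27)×log₁₀(99.976/33.876)
    = 0.47974 × 0.47 = 0.2255 m

S_c ≈ 225 mm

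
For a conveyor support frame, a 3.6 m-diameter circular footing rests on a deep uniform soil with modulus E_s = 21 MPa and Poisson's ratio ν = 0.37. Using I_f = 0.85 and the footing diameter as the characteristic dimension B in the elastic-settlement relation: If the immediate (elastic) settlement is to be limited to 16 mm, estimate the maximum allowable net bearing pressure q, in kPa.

q ≈ 127 kPa

E_s = 21 MPa = 21000 kPa.
S_e = q·B·(1−ν²)/E_s · I_f  ⇒  q = S_e·E_s / (B·(1−ν²)·I_f).
q = 0.016 × 21000 / (3.6 × 0.8631 × 0.85) = 127.2 kPa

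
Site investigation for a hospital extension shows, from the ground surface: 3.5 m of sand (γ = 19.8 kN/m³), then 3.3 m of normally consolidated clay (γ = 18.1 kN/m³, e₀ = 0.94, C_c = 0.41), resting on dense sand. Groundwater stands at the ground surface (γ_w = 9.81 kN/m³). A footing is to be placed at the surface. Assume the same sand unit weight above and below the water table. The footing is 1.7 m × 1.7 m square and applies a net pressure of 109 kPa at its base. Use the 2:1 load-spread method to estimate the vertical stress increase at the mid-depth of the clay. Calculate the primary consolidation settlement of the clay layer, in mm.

Mid-depth of clay below the ground surface: z = 3.5 + 3.3/2 = 5.15 m.
Total vertical stress at mid-clay: σ_v = 19.8×3.5 + 18.1×1.65 = 99.165 kPa.
Pore pressure: u = 9.81×(5.15 − 0) = 50.522 kPa.
Initial effective stress: σ'_0 = σ_v − u = 99.165 − 50.522 = 48.643 kPa.
Stress increase at mid-clay by the 2:1 spreading method:
Δσ = qBL/((B+z)(L+z)) = 109×1.7×1.7/((1.7+5.15)(1.7+5.15)) = 6.7134 kPa
Final effective stress: σ'_f = σ'_0 + Δσ = 48.643 + 6.7134 = 55.356 kPa.
Normally consolidated clay, so the full stress increment lies on the virgin compression line:
S_c = C_c·H/(1+e₀)·log₁₀(σ'_f/σ'_0) = 0.41×3.3/(1+0.94)×log₁₀(55.356/48.643)
    = 0.69742 × 0.056144 = 0.03916 m

S_c ≈ 39.2 mm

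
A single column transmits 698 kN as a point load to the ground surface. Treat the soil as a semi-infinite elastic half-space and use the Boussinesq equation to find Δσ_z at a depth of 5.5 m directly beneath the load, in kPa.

Boussinesq vertical stress below a point load on an elastic half-space:
Δσ_z = 3P/(2πz²) · [1 + (r/z)²]^(−5/2)
r/z = 0/5.5 = 0; [1+(r/z)²]^(−5/2) = 1.
Δσ_z = 3×698/(2π×5.5²) × 1 = 11.017 × 1 = 11.02 kPa

Δσ_z ≈ 11 kPa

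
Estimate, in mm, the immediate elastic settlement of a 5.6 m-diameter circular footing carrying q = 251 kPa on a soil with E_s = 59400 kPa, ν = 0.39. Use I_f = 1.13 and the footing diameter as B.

S_e ≈ 22.7 mm

Immediate (elastic) settlement: S_e = q·B·(1−ν²)/E_s · I_f.
S_e = 251 × 5.6 × (1 − 0.39²) / 59400 × 1.13
    = 251 × 5.6 × 0.8479 / 59400 × 1.13
    = 0.02267 m = 22.67 mm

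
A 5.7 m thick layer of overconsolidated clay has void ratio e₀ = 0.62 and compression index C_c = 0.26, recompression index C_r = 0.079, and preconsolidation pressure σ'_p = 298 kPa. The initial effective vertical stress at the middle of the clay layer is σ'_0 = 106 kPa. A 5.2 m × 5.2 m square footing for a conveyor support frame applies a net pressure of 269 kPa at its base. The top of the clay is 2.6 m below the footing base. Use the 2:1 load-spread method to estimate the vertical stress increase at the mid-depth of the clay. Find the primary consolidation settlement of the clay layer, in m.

S_c ≈ 0.0571 m

Mid-depth of clay below the footing base: z = 2.6 + 5.7/2 = 5.45 m.
Stress increase at mid-clay by the 2:1 spreading method:
Δσ = qBL/((B+z)(L+z)) = 269×5.2×5.2/((5.2+5.45)(5.2+5.45)) = 64.13 kPa
Final effective stress: σ'_f = 106 + 64.13 = 170.13 kPa.
σ'_f = 170.13 ≤ σ'_p = 298 kPa, so the clay remains overconsolidated and only the recompression index applies:
S_c = C_r·H/(1+e₀)·log₁₀(σ'_f/σ'_0) = 0.079×5.7/1.62×log₁₀(170.13/106)
    = 0.27796 × 0.20548 = 0.05712 m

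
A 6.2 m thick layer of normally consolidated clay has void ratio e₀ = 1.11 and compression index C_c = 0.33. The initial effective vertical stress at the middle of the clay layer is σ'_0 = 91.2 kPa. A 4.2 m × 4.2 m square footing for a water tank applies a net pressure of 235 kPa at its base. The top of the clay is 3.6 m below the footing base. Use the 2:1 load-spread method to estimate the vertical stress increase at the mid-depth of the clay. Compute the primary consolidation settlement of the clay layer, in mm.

Mid-depth of clay below the footing base: z = 3.6 + 6.2/2 = 6.7 m.
Stress increase at mid-clay by the 2:1 spreading method:
Δσ = qBL/((B+z)(L+z)) = 235×4.2×4.2/((4.2+6.7)(4.2+6.7)) = 34.891 kPa
Final effective stress: σ'_f = σ'_0 + Δσ = 91.2 + 34.891 = 126.09 kPa.
Normally consolidated clay, so the full stress increment lies on the virgin compression line:
S_c = C_c·H/(1+e₀)·log₁₀(σ'_f/σ'_0) = 0.33×6.2/(1+1.11)×log₁₀(126.09/91.2)
    = 0.96967 × 0.14069 = 0.1364 m

S_c ≈ 136 mm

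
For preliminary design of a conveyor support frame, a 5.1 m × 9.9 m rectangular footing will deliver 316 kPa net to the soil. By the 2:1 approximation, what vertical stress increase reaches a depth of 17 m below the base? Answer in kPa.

By the 2:1 method the load spreads at 1 horizontal : 2 vertical, so at depth z the loaded area has grown by z in each plan dimension:
Δσ = qBL/((B+z)(L+z)) = 316×5.1×9.9/((5.1+17)(9.9+17)) = 26.838 kPa

Δσ_z ≈ 26.8 kPa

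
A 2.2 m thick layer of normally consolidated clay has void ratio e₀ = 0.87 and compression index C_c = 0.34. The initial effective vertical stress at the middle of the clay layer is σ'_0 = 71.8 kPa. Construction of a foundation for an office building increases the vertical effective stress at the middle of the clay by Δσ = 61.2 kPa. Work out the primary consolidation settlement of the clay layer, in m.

Final effective stress: σ'_f = σ'_0 + Δσ = 71.8 + 61.2 = 133 kPa.
Normally consolidated clay, so the full stress increment lies on the virgin compression line:
S_c = C_c·H/(1+e₀)·log₁₀(σ'_f/σ'_0) = 0.34×2.2/(1+0.87)×log₁₀(133/71.8)
    = 0.4 × 0.26773 = 0.1071 m

S_c ≈ 0.107 m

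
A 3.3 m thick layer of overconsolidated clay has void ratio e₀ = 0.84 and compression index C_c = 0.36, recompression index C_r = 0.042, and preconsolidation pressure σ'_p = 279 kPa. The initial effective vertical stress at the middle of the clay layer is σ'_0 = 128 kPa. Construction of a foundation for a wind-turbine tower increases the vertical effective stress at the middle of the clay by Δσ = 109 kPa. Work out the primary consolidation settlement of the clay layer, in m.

Final effective stress: σ'_f = 128 + 109 = 237 kPa.
σ'_f = 237 ≤ σ'_p = 279 kPa, so the clay remains overconsolidated and only the recompression index applies:
S_c = C_r·H/(1+e₀)·log₁₀(σ'_f/σ'_0) = 0.042×3.3/1.84×log₁₀(237/128)
    = 0.075327 × 0.26754 = 0.02015 m

S_c ≈ 0.0202 m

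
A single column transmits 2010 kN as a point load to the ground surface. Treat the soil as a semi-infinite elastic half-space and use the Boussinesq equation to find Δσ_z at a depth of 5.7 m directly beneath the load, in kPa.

Δσ_z ≈ 29.5 kPa

Boussinesq vertical stress below a point load on an elastic half-space:
Δσ_z = 3P/(2πz²) · [1 + (r/z)²]^(−5/2)
r/z = 0/5.7 = 0; [1+(r/z)²]^(−5/2) = 1.
Δσ_z = 3×2010/(2π×5.7²) × 1 = 29.538 × 1 = 29.54 kPa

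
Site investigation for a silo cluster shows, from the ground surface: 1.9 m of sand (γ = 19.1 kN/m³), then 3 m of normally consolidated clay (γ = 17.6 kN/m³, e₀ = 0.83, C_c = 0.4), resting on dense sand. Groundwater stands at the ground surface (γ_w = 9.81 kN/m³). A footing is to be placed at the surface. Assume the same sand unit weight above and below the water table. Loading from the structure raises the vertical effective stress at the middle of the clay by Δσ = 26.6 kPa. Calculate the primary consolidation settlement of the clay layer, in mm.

S_c ≈ 184 mm

Mid-depth of clay below the ground surface: z = 1.9 + 3/2 = 3.4 m.
Total vertical stress at mid-clay: σ_v = 19.1×1.9 + 17.6×1.5 = 62.69 kPa.
Pore pressure: u = 9.81×(3.4 − 0) = 33.354 kPa.
Initial effective stress: σ'_0 = σ_v − u = 62.69 − 33.354 = 29.336 kPa.
Final effective stress: σ'_f = σ'_0 + Δσ = 29.336 + 26.6 = 55.936 kPa.
Normally consolidated clay, so the full stress increment lies on the virgin compression line:
S_c = C_c·H/(1+e₀)·log₁₀(σ'_f/σ'_0) = 0.4×3/(1+0.83)×log₁₀(55.936/29.336)
    = 0.65574 × 0.28029 = 0.1838 m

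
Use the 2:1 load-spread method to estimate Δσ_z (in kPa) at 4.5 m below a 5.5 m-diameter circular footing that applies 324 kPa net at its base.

By the 2:1 method the load spreads at 1 horizontal : 2 vertical, so at depth z the loaded area has grown by z in each plan dimension:
Δσ ≈ qD²/(D+z)² = 324×5.5²/(5.5+4.5)² = 98.01 kPa

Δσ_z ≈ 98 kPa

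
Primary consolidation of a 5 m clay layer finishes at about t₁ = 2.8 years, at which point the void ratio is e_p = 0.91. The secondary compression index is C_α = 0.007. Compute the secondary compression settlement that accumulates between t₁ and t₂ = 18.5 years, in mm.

Secondary compression: S_s = C_α·H/(1+e_p)·log₁₀(t₂/t₁)
S_s = 0.007×5/(1+0.91)×log₁₀(18.5/2.8)
    = 0.01832 × 0.82 = 0.01503 m

S_s ≈ 15 mm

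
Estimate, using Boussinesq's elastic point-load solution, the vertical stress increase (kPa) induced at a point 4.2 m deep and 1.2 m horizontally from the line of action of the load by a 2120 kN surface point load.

Boussinesq vertical stress below a point load on an elastic half-space:
Δσ_z = 3P/(2πz²) · [1 + (r/z)²]^(−5/2)
r/z = 1.2/4.2 = 0.28571; [1+(r/z)²]^(−5/2) = 0.82187.
Δσ_z = 3×2120/(2π×4.2²) × 0.82187 = 57.382 × 0.82187 = 47.16 kPa

Δσ_z ≈ 47.2 kPa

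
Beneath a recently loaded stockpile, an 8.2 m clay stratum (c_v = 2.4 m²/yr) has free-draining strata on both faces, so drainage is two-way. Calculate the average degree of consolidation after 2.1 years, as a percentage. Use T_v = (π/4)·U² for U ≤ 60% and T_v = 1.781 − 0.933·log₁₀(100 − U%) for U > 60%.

Drainage path length: H_d = H/2 = 4.1 m (double drainage).
T_v = c_v·t/H_d² = 2.4×2.1/4.1² = 0.29982.
T_v = 0.29982 corresponds to the U > 60% branch:
U = 1 − 10^((1.781 − T_v)/0.933)/100 = 0.6131

U ≈ 61.3 %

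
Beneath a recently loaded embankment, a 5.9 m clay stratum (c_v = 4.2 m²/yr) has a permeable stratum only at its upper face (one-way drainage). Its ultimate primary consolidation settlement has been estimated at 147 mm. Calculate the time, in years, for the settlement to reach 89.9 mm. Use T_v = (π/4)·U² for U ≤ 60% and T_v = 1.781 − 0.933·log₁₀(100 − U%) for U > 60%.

t ≈ 2.47 years

Drainage path length: H_d = H = 5.9 m (single drainage).
U = S(t)/S_ult = 89.9/147 = 0.6116.
U > 60%: T_v = 1.781 − 0.933·log₁₀(100 − 61.156) = 0.29817.
t = T_v·H_d²/c_v = 0.29817×5.9²/4.2 = 2.471 years.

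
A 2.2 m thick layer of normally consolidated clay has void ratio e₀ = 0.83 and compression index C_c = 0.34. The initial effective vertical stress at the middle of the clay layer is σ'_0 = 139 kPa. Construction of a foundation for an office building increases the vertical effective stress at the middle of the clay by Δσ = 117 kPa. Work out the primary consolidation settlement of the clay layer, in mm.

Final effective stress: σ'_f = σ'_0 + Δσ = 139 + 117 = 256 kPa.
Normally consolidated clay, so the full stress increment lies on the virgin compression line:
S_c = C_c·H/(1+e₀)·log₁₀(σ'_f/σ'_0) = 0.34×2.2/(1+0.83)×log₁₀(256/139)
    = 0.40874 × 0.26523 = 0.1084 m

S_c ≈ 108 mm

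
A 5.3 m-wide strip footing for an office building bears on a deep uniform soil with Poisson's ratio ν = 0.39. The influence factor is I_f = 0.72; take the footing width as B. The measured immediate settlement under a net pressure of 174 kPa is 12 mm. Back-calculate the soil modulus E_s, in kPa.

S_e = q·B·(1−ν²)/E_s · I_f  ⇒  E_s = q·B·(1−ν²)·I_f / S_e.
E_s = 174 × 5.3 × 0.8479 × 0.72 / 0.012 = 46920 kPa

E_s ≈ 46900 kPa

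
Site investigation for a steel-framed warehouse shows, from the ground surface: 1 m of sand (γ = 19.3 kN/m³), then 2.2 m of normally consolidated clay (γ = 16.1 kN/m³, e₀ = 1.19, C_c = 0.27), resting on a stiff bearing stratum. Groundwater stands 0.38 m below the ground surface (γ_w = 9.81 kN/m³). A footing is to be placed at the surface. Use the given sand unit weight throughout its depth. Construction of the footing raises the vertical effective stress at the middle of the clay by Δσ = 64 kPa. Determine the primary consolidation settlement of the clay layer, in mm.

Mid-depth of clay below the ground surface: z = 1 + 2.2/2 = 2.1 m.
Total vertical stress at mid-clay: σ_v = 19.3×1 + 16.1×1.1 = 37.01 kPa.
Pore pressure: u = 9.81×(2.1 − 0.38) = 16.873 kPa.
Initial effective stress: σ'_0 = σ_v − u = 37.01 − 16.873 = 20.137 kPa.
Final effective stress: σ'_f = σ'_0 + Δσ = 20.137 + 64 = 84.137 kPa.
Normally consolidated clay, so the full stress increment lies on the virgin compression line:
S_c = C_c·H/(1+e₀)·log₁₀(σ'_f/σ'_0) = 0.27×2.2/(1+1.19)×log₁₀(84.137/20.137)
    = 0.27123 × 0.62099 = 0.1684 m

S_c ≈ 168 mm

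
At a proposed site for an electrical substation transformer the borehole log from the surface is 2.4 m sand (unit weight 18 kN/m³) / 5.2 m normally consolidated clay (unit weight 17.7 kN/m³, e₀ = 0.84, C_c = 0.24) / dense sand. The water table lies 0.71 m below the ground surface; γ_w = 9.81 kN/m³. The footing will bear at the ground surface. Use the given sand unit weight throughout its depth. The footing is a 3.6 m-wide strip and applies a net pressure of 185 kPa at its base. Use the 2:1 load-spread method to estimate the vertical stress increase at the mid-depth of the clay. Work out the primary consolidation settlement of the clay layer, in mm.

Mid-depth of clay below the ground surface: z = 2.4 + 5.2/2 = 5 m.
Total vertical stress at mid-clay: σ_v = 18×2.4 + 17.7×2.6 = 89.22 kPa.
Pore pressure: u = 9.81×(5 − 0.71) = 42.085 kPa.
Initial effective stress: σ'_0 = σ_v − u = 89.22 − 42.085 = 47.135 kPa.
Stress increase at mid-clay by the 2:1 spreading method:
Δσ = qB/(B+z) = 185×3.6/(3.6+5) = 77.442 kPa
Final effective stress: σ'_f = σ'_0 + Δσ = 47.135 + 77.442 = 124.58 kPa.
Normally consolidated clay, so the full stress increment lies on the virgin compression line:
S_c = C_c·H/(1+e₀)·log₁₀(σ'_f/σ'_0) = 0.24×5.2/(1+0.84)×log₁₀(124.58/47.135)
    = 0.67826 × 0.4221 = 0.2863 m

S_c ≈ 286 mm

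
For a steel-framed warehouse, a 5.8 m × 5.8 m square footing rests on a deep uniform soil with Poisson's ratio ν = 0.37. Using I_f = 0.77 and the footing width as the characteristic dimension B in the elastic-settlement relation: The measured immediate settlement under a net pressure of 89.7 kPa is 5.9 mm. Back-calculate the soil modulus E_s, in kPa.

E_s ≈ 58600 kPa

S_e = q·B·(1−ν²)/E_s · I_f  ⇒  E_s = q·B·(1−ν²)·I_f / S_e.
E_s = 89.7 × 5.8 × 0.8631 × 0.77 / 0.0059 = 58600 kPa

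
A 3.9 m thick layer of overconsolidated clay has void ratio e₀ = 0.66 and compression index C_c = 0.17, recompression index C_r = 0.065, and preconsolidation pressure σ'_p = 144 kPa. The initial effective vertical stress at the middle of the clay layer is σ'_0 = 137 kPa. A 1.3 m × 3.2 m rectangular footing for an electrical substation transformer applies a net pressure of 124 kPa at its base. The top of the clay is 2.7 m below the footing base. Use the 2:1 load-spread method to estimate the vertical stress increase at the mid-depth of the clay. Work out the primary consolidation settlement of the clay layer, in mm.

S_c ≈ 8.1 mm

Mid-depth of clay below the footing base: z = 2.7 + 3.9/2 = 4.65 m.
Stress increase at mid-clay by the 2:1 spreading method:
Δσ = qBL/((B+z)(L+z)) = 124×1.3×3.2/((1.3+4.65)(3.2+4.65)) = 11.044 kPa
Final effective stress: σ'_f = 137 + 11.044 = 148.04 kPa.
σ'_f = 148.04 > σ'_p = 144 kPa, so the stress path crosses the preconsolidation pressure — recompression up to σ'_p, then virgin compression beyond:
S_c = H/(1+e₀)·[C_r·log₁₀(σ'_p/σ'_0) + C_c·log₁₀(σ'_f/σ'_p)]
    = 3.9/1.66 × [0.065×log₁₀(144/137) + 0.17×log₁₀(148.04/144)]
    = 2.3494 × [0.0014067 + 0.0020428] = 0.008104 m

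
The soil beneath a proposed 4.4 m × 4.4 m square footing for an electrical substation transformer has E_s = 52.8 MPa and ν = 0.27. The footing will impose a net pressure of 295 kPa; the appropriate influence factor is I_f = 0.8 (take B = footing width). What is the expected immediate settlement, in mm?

S_e ≈ 18.2 mm

Immediate (elastic) settlement: S_e = q·B·(1−ν²)/E_s · I_f.
E_s = 52.8 MPa = 52800 kPa.
S_e = 295 × 4.4 × (1 − 0.27²) / 52800 × 0.8
    = 295 × 4.4 × 0.9271 / 52800 × 0.8
    = 0.01823 m = 18.23 mm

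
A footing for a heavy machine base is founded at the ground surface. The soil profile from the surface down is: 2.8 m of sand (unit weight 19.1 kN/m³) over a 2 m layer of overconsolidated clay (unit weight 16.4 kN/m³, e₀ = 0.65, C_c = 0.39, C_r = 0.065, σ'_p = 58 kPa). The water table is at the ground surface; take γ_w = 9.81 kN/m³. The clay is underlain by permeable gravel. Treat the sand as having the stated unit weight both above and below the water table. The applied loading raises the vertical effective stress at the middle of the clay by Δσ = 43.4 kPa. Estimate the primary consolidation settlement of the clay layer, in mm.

S_c ≈ 75.2 mm

Mid-depth of clay below the ground surface: z = 2.8 + 2/2 = 3.8 m.
Total vertical stress at mid-clay: σ_v = 19.1×2.8 + 16.4×1 = 69.88 kPa.
Pore pressure: u = 9.81×(3.8 − 0) = 37.278 kPa.
Initial effective stress: σ'_0 = σ_v − u = 69.88 − 37.278 = 32.602 kPa.
Final effective stress: σ'_f = 32.602 + 43.4 = 76.002 kPa.
σ'_f = 76.002 > σ'_p = 58 kPa, so the stress path crosses the preconsolidation pressure — recompression up to σ'_p, then virgin compression beyond:
S_c = H/(1+e₀)·[C_r·log₁₀(σ'_p/σ'_0) + C_c·log₁₀(σ'_f/σ'_p)]
    = 2/1.65 × [0.065×log₁₀(58/32.602) + 0.39×log₁₀(76.002/58)]
    = 1.2121 × [0.016262 + 0.045785] = 0.07521 m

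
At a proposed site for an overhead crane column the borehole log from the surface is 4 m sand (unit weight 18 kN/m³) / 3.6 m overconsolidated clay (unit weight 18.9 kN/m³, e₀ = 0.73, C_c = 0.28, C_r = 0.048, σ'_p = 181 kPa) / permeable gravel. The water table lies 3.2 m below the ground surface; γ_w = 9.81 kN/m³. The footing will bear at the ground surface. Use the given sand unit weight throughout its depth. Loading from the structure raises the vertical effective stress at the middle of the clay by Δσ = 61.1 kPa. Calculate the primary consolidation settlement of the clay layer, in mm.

Mid-depth of clay below the ground surface: z = 4 + 3.6/2 = 5.8 m.
Total vertical stress at mid-clay: σ_v = 18×4 + 18.9×1.8 = 106.02 kPa.
Pore pressure: u = 9.81×(5.8 − 3.2) = 25.506 kPa.
Initial effective stress: σ'_0 = σ_v − u = 106.02 − 25.506 = 80.514 kPa.
Final effective stress: σ'_f = 80.514 + 61.1 = 141.61 kPa.
σ'_f = 141.61 ≤ σ'_p = 181 kPa, so the clay remains overconsolidated and only the recompression index applies:
S_c = C_r·H/(1+e₀)·log₁₀(σ'_f/σ'_0) = 0.048×3.6/1.73×log₁₀(141.61/80.514)
    = 0.099883 × 0.24522 = 0.02449 m

S_c ≈ 24.5 mm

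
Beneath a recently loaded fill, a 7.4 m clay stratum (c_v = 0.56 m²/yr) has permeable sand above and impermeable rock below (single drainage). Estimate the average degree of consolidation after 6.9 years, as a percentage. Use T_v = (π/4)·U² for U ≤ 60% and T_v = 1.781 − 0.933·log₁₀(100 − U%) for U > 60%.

Drainage path length: H_d = H = 7.4 m (single drainage).
T_v = c_v·t/H_d² = 0.56×6.9/7.4² = 0.070562.
T_v = 0.070562 corresponds to the U ≤ 60% branch:
U = √(4T_v/π) = 0.2997

U ≈ 30 %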